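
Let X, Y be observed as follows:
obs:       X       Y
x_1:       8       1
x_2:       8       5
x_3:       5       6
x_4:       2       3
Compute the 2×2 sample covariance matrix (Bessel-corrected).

Step 1 — column means:
  mean(X) = (8 + 8 + 5 + 2) / 4 = 23/4 = 5.75
  mean(Y) = (1 + 5 + 6 + 3) / 4 = 15/4 = 3.75

Step 2 — sample covariance S[i,j] = (1/(n-1)) · Σ_k (x_{k,i} - mean_i) · (x_{k,j} - mean_j), with n-1 = 3.
  S[X,X] = ((2.25)·(2.25) + (2.25)·(2.25) + (-0.75)·(-0.75) + (-3.75)·(-3.75)) / 3 = 24.75/3 = 8.25
  S[X,Y] = ((2.25)·(-2.75) + (2.25)·(1.25) + (-0.75)·(2.25) + (-3.75)·(-0.75)) / 3 = -2.25/3 = -0.75
  S[Y,Y] = ((-2.75)·(-2.75) + (1.25)·(1.25) + (2.25)·(2.25) + (-0.75)·(-0.75)) / 3 = 14.75/3 = 4.9167

S is symmetric (S[j,i] = S[i,j]). Assembling:

S = [[8.25, -0.75],
 [-0.75, 4.9167]]


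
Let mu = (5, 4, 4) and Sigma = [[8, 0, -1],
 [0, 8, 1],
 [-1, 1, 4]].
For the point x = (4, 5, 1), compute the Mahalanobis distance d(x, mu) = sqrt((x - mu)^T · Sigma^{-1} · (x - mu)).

Step 1 — centre the observation: (x - mu) = (-1, 1, -3).

Step 2 — invert Sigma (cofactor / det for 3×3, or solve directly):
  Sigma^{-1} = [[0.1292, -0.0042, 0.0333],
 [-0.0042, 0.1292, -0.0333],
 [0.0333, -0.0333, 0.2667]].

Step 3 — form the quadratic (x - mu)^T · Sigma^{-1} · (x - mu):
  Sigma^{-1} · (x - mu) = (-0.2333, 0.2333, -0.8667).
  (x - mu)^T · [Sigma^{-1} · (x - mu)] = (-1)·(-0.2333) + (1)·(0.2333) + (-3)·(-0.8667) = 3.0667.

Step 4 — take square root: d = √(3.0667) ≈ 1.7512.

d(x, mu) = √(3.0667) ≈ 1.7512


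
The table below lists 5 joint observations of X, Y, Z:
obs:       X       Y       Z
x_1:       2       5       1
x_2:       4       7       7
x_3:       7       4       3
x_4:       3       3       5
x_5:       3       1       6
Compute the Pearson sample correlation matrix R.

Step 1 — column means:
  mean(X) = (2 + 4 + 7 + 3 + 3) / 5 = 19/5 = 3.8
  mean(Y) = (5 + 7 + 4 + 3 + 1) / 5 = 20/5 = 4
  mean(Z) = (1 + 7 + 3 + 5 + 6) / 5 = 22/5 = 4.4

Step 2 — sample variances and covariances s[i,j] = (1/(n-1)) · Σ_k (x_{k,i} - mean_i) · (x_{k,j} - mean_j), with n-1 = 4:
  s[X,X] = ((-1.8)·(-1.8) + (0.2)·(0.2) + (3.2)·(3.2) + (-0.8)·(-0.8) + (-0.8)·(-0.8)) / 4 = 14.8/4 = 3.7
  s[X,Y] = ((-1.8)·(1) + (0.2)·(3) + (3.2)·(0) + (-0.8)·(-1) + (-0.8)·(-3)) / 4 = 2/4 = 0.5
  s[X,Z] = ((-1.8)·(-3.4) + (0.2)·(2.6) + (3.2)·(-1.4) + (-0.8)·(0.6) + (-0.8)·(1.6)) / 4 = 0.4/4 = 0.1
  s[Y,Y] = ((1)·(1) + (3)·(3) + (0)·(0) + (-1)·(-1) + (-3)·(-3)) / 4 = 20/4 = 5
  s[Y,Z] = ((1)·(-3.4) + (3)·(2.6) + (0)·(-1.4) + (-1)·(0.6) + (-3)·(1.6)) / 4 = -1/4 = -0.25
  s[Z,Z] = ((-3.4)·(-3.4) + (2.6)·(2.6) + (-1.4)·(-1.4) + (0.6)·(0.6) + (1.6)·(1.6)) / 4 = 23.2/4 = 5.8
  Sample standard deviations s_i = √(s[i,i]):
  s(X) = √(3.7) = 1.9235
  s(Y) = √(5) = 2.2361
  s(Z) = √(5.8) = 2.4083

Step 3 — r_{ij} = s_{ij} / (s_i · s_j):
  r[X,X] = 1 (diagonal).
  r[X,Y] = 0.5 / (1.9235 · 2.2361) = 0.5 / 4.3012 = 0.1162
  r[X,Z] = 0.1 / (1.9235 · 2.4083) = 0.1 / 4.6325 = 0.0216
  r[Y,Y] = 1 (diagonal).
  r[Y,Z] = -0.25 / (2.2361 · 2.4083) = -0.25 / 5.3852 = -0.0464
  r[Z,Z] = 1 (diagonal).

R is symmetric with unit diagonal. Assembling:

R = [[1, 0.1162, 0.0216],
 [0.1162, 1, -0.0464],
 [0.0216, -0.0464, 1]]


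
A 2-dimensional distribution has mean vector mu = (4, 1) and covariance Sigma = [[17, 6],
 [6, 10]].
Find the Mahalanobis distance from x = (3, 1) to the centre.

Step 1 — centre the observation: (x - mu) = (-1, 0).

Step 2 — invert Sigma. det(Sigma) = 17·10 - (6)² = 134.
  Sigma^{-1} = (1/det) · [[d, -b], [-b, a]] = [[0.0746, -0.0448],
 [-0.0448, 0.1269]].

Step 3 — form the quadratic (x - mu)^T · Sigma^{-1} · (x - mu):
  Sigma^{-1} · (x - mu) = (-0.0746, 0.0448).
  (x - mu)^T · [Sigma^{-1} · (x - mu)] = (-1)·(-0.0746) + (0)·(0.0448) = 0.0746.

Step 4 — take square root: d = √(0.0746) ≈ 0.2732.

d(x, mu) = √(0.0746) ≈ 0.2732


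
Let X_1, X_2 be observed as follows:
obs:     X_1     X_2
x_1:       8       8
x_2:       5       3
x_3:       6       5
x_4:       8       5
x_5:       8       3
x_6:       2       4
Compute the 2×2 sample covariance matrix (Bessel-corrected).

Step 1 — column means:
  mean(X_1) = (8 + 5 + 6 + 8 + 8 + 2) / 6 = 37/6 = 6.1667
  mean(X_2) = (8 + 3 + 5 + 5 + 3 + 4) / 6 = 28/6 = 4.6667

Step 2 — sample covariance S[i,j] = (1/(n-1)) · Σ_k (x_{k,i} - mean_i) · (x_{k,j} - mean_j), with n-1 = 5.
  S[X_1,X_1] = ((1.8333)·(1.8333) + (-1.1667)·(-1.1667) + (-0.1667)·(-0.1667) + (1.8333)·(1.8333) + (1.8333)·(1.8333) + (-4.1667)·(-4.1667)) / 5 = 28.8333/5 = 5.7667
  S[X_1,X_2] = ((1.8333)·(3.3333) + (-1.1667)·(-1.6667) + (-0.1667)·(0.3333) + (1.8333)·(0.3333) + (1.8333)·(-1.6667) + (-4.1667)·(-0.6667)) / 5 = 8.3333/5 = 1.6667
  S[X_2,X_2] = ((3.3333)·(3.3333) + (-1.6667)·(-1.6667) + (0.3333)·(0.3333) + (0.3333)·(0.3333) + (-1.6667)·(-1.6667) + (-0.6667)·(-0.6667)) / 5 = 17.3333/5 = 3.4667

S is symmetric (S[j,i] = S[i,j]). Assembling:

S = [[5.7667, 1.6667],
 [1.6667, 3.4667]]


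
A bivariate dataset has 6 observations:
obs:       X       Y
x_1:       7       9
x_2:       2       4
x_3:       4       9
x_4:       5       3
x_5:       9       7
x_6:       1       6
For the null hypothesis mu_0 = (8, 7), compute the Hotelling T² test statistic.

Step 1 — sample mean vector:
  mean(X) = (7 + 2 + 4 + 5 + 9 + 1) / 6 = 28/6 = 4.6667
  mean(Y) = (9 + 4 + 9 + 3 + 7 + 6) / 6 = 38/6 = 6.3333
  x̄ = (4.6667, 6.3333),  deviation x̄ - mu_0 = (4.6667, 6.3333) - (8, 7) = (-3.3333, -0.6667).

Step 2 — sample covariance matrix, S[i,j] = (1/(n-1)) · Σ_k (x_{k,i} - mean_i) · (x_{k,j} - mean_j), divisor n-1 = 5:
  S[X,X] = ((2.3333)·(2.3333) + (-2.6667)·(-2.6667) + (-0.6667)·(-0.6667) + (0.3333)·(0.3333) + (4.3333)·(4.3333) + (-3.6667)·(-3.6667)) / 5 = 45.3333/5 = 9.0667
  S[X,Y] = ((2.3333)·(2.6667) + (-2.6667)·(-2.3333) + (-0.6667)·(2.6667) + (0.3333)·(-3.3333) + (4.3333)·(0.6667) + (-3.6667)·(-0.3333)) / 5 = 13.6667/5 = 2.7333
  S[Y,Y] = ((2.6667)·(2.6667) + (-2.3333)·(-2.3333) + (2.6667)·(2.6667) + (-3.3333)·(-3.3333) + (0.6667)·(0.6667) + (-0.3333)·(-0.3333)) / 5 = 31.3333/5 = 6.2667
  S = [[9.0667, 2.7333],
 [2.7333, 6.2667]].

Step 3 — invert S. det(S) = 9.0667·6.2667 - (2.7333)² = 49.3467.
  S^{-1} = (1/det) · [[d, -b], [-b, a]] = [[0.127, -0.0554],
 [-0.0554, 0.1837]].

Step 4 — quadratic form (x̄ - mu_0)^T · S^{-1} · (x̄ - mu_0):
  S^{-1} · (x̄ - mu_0) = (-0.3864, 0.0621),
  (x̄ - mu_0)^T · [...] = (-3.3333)·(-0.3864) + (-0.6667)·(0.0621) = 1.2465.

Step 5 — scale by n: T² = 6 · 1.2465 = 7.4791.

T² ≈ 7.4791


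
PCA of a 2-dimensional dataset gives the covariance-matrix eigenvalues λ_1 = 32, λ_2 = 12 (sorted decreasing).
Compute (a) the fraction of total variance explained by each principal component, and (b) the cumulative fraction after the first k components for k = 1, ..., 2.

Step 1 — total variance = trace(Sigma) = Σ λ_i = 32 + 12 = 44.

Step 2 — fraction explained by component i = λ_i / Σ λ:
  PC1: 32/44 = 0.7273
  PC2: 12/44 = 0.2727

Step 3 — cumulative fraction after k components = (λ_1 + ... + λ_k) / Σ λ:
  k = 1: 32/44 = 0.7273
  k = 2: (32 + 12)/44 = 44/44 = 1

Summary (fraction, with percent):

explained: PC1 0.7273 (72.73%), PC2 0.2727 (27.27%);  cumulative: 0.7273, 1


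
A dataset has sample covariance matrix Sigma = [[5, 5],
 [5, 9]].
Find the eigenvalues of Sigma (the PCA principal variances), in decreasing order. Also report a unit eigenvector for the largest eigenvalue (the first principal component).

Step 1 — characteristic polynomial of 2×2 Sigma:
  det(Sigma - λI) = λ² - trace · λ + det = 0.
  trace = 5 + 9 = 14, det = 5·9 - (5)² = 20.
Step 2 — discriminant:
  Δ = trace² - 4·det = 196 - 80 = 116.
Step 3 — eigenvalues:
  λ = (trace ± √Δ)/2 = (14 ± 10.7703)/2,
  λ_1 = 12.3852,  λ_2 = 1.6148.

Step 4 — unit eigenvector for λ_1: solve (Sigma - λ_1 I)v = 0. First row:
  (5 - 12.3852)·v_x + (5)·v_y = 0, i.e. (-7.3852)·v_x + (5)·v_y = 0,
  so v ∝ (b, λ_1 - a) = (5, 7.3852) = u.
  ||u|| = √((5)² + (7.3852)²) = √(79.5407) ≈ 8.9186,
  v_1 = u/||u|| ≈ (0.5606, 0.8281) (||v_1|| = 1).

λ_1 = 12.3852,  λ_2 = 1.6148;  v_1 ≈ (0.5606, 0.8281)


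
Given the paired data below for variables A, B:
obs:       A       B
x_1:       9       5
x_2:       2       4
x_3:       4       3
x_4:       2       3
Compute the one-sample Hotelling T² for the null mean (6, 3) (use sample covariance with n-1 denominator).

Step 1 — sample mean vector:
  mean(A) = (9 + 2 + 4 + 2) / 4 = 17/4 = 4.25
  mean(B) = (5 + 4 + 3 + 3) / 4 = 15/4 = 3.75
  x̄ = (4.25, 3.75),  deviation x̄ - mu_0 = (4.25, 3.75) - (6, 3) = (-1.75, 0.75).

Step 2 — sample covariance matrix, S[i,j] = (1/(n-1)) · Σ_k (x_{k,i} - mean_i) · (x_{k,j} - mean_j), divisor n-1 = 3:
  S[A,A] = ((4.75)·(4.75) + (-2.25)·(-2.25) + (-0.25)·(-0.25) + (-2.25)·(-2.25)) / 3 = 32.75/3 = 10.9167
  S[A,B] = ((4.75)·(1.25) + (-2.25)·(0.25) + (-0.25)·(-0.75) + (-2.25)·(-0.75)) / 3 = 7.25/3 = 2.4167
  S[B,B] = ((1.25)·(1.25) + (0.25)·(0.25) + (-0.75)·(-0.75) + (-0.75)·(-0.75)) / 3 = 2.75/3 = 0.9167
  S = [[10.9167, 2.4167],
 [2.4167, 0.9167]].

Step 3 — invert S. det(S) = 10.9167·0.9167 - (2.4167)² = 4.1667.
  S^{-1} = (1/det) · [[d, -b], [-b, a]] = [[0.22, -0.58],
 [-0.58, 2.62]].

Step 4 — quadratic form (x̄ - mu_0)^T · S^{-1} · (x̄ - mu_0):
  S^{-1} · (x̄ - mu_0) = (-0.82, 2.98),
  (x̄ - mu_0)^T · [...] = (-1.75)·(-0.82) + (0.75)·(2.98) = 3.67.

Step 5 — scale by n: T² = 4 · 3.67 = 14.68.

T² ≈ 14.68


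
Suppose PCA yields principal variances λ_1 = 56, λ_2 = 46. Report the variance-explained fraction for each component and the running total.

Step 1 — total variance = trace(Sigma) = Σ λ_i = 56 + 46 = 102.

Step 2 — fraction explained by component i = λ_i / Σ λ:
  PC1: 56/102 = 0.549
  PC2: 46/102 = 0.451

Step 3 — cumulative fraction after k components = (λ_1 + ... + λ_k) / Σ λ:
  k = 1: 56/102 = 0.549
  k = 2: (56 + 46)/102 = 102/102 = 1

Summary (fraction, with percent):

explained: PC1 0.549 (54.9%), PC2 0.451 (45.1%);  cumulative: 0.549, 1


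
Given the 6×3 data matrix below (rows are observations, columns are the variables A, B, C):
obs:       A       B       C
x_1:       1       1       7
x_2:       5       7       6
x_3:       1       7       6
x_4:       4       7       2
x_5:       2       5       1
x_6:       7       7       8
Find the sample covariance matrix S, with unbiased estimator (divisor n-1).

Step 1 — column means:
  mean(A) = (1 + 5 + 1 + 4 + 2 + 7) / 6 = 20/6 = 3.3333
  mean(B) = (1 + 7 + 7 + 7 + 5 + 7) / 6 = 34/6 = 5.6667
  mean(C) = (7 + 6 + 6 + 2 + 1 + 8) / 6 = 30/6 = 5

Step 2 — sample covariance S[i,j] = (1/(n-1)) · Σ_k (x_{k,i} - mean_i) · (x_{k,j} - mean_j), with n-1 = 5.
  S[A,A] = ((-2.3333)·(-2.3333) + (1.6667)·(1.6667) + (-2.3333)·(-2.3333) + (0.6667)·(0.6667) + (-1.3333)·(-1.3333) + (3.6667)·(3.6667)) / 5 = 29.3333/5 = 5.8667
  S[A,B] = ((-2.3333)·(-4.6667) + (1.6667)·(1.3333) + (-2.3333)·(1.3333) + (0.6667)·(1.3333) + (-1.3333)·(-0.6667) + (3.6667)·(1.3333)) / 5 = 16.6667/5 = 3.3333
  S[A,C] = ((-2.3333)·(2) + (1.6667)·(1) + (-2.3333)·(1) + (0.6667)·(-3) + (-1.3333)·(-4) + (3.6667)·(3)) / 5 = 9/5 = 1.8
  S[B,B] = ((-4.6667)·(-4.6667) + (1.3333)·(1.3333) + (1.3333)·(1.3333) + (1.3333)·(1.3333) + (-0.6667)·(-0.6667) + (1.3333)·(1.3333)) / 5 = 29.3333/5 = 5.8667
  S[B,C] = ((-4.6667)·(2) + (1.3333)·(1) + (1.3333)·(1) + (1.3333)·(-3) + (-0.6667)·(-4) + (1.3333)·(3)) / 5 = -4/5 = -0.8
  S[C,C] = ((2)·(2) + (1)·(1) + (1)·(1) + (-3)·(-3) + (-4)·(-4) + (3)·(3)) / 5 = 40/5 = 8

S is symmetric (S[j,i] = S[i,j]). Assembling:

S = [[5.8667, 3.3333, 1.8],
 [3.3333, 5.8667, -0.8],
 [1.8, -0.8, 8]]


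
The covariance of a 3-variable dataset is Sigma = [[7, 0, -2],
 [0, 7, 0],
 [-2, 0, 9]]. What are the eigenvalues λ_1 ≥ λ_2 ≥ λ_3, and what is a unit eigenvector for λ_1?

Step 1 — characteristic polynomial p(λ) = det(λI - Sigma) = λ³ - tr·λ² + c_1·λ - det, where tr = trace, c_1 = sum of the principal 2×2 minors, det = det(Sigma):
  tr = 7 + 7 + 9 = 23,
  c_1 = (7·7 - (0)²) + (7·9 - (-2)²) + (7·9 - (0)²) = 49 + 59 + 63 = 171,
  det = 7·(7·9 - (0)²) - (0)·((0)·9 - (0)·(-2)) + (-2)·((0)·(0) - 7·(-2)) = 7·(63) - (0)·(0) + (-2)·(14) = 413.
  So p(λ) = λ³ - 23λ² + 171λ - 413.
Step 2 — look for an integer root (rational root theorem: any rational root is an integer divisor of 413). Testing λ = 7:
  p(7) = 343 - 1127 + 1197 - 413 = 0  ✓
  Dividing out (λ - 7): p(λ) = (λ - 7)(λ² - 16λ + 59).
Step 3 — remaining eigenvalues from the quadratic λ² - 16λ + 59 = 0:
  Δ = 16² - 4·59 = 256 - 236 = 20,  λ = (16 ± √20)/2 = (16 ± 4.4721)/2 ≈ 10.2361 or 5.7639.
  Sorted: λ_1 = 10.2361,  λ_2 = 7,  λ_3 = 5.7639  (check: sum = 23 = tr ✓).

Step 4 — unit eigenvector for λ_1 ≈ 10.2361: v spans the null space of (Sigma - λ_1 I), whose rows are
  r_1 = (-3.2361, 0, -2),  r_2 = (0, -3.2361, 0),  r_3 = (-2, 0, -1.2361).
  v is orthogonal to every row, so take v ∝ r_1 × r_2 = ((0)·(0) - (-2)·(-3.2361), (-2)·(0) - (-3.2361)·(0), (-3.2361)·(-3.2361) - (0)·(0)) ≈ (-6.4721, 0, 10.4721).
  Rescale (multiply by -1 so the first nonzero entry is positive): u = (6.4721, 0, -10.4721).
  ||u|| = √((6.4721)² + (0)² + (-10.4721)²) = √(151.5542) ≈ 12.3107,  v_1 = u/||u|| ≈ (0.5257, 0, -0.8507) (||v_1|| = 1).

λ_1 = 10.2361,  λ_2 = 7,  λ_3 = 5.7639;  v_1 ≈ (0.5257, 0, -0.8507)


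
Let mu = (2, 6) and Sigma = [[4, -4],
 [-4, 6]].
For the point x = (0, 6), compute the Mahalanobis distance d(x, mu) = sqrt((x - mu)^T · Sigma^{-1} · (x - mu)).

Step 1 — centre the observation: (x - mu) = (-2, 0).

Step 2 — invert Sigma. det(Sigma) = 4·6 - (-4)² = 8.
  Sigma^{-1} = (1/det) · [[d, -b], [-b, a]] = [[0.75, 0.5],
 [0.5, 0.5]].

Step 3 — form the quadratic (x - mu)^T · Sigma^{-1} · (x - mu):
  Sigma^{-1} · (x - mu) = (-1.5, -1).
  (x - mu)^T · [Sigma^{-1} · (x - mu)] = (-2)·(-1.5) + (0)·(-1) = 3.

Step 4 — take square root: d = √(3) ≈ 1.7321.

d(x, mu) = √(3) ≈ 1.7321


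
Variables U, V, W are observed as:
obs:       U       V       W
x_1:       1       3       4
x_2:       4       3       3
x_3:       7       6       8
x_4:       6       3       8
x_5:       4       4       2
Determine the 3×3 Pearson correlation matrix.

Step 1 — column means:
  mean(U) = (1 + 4 + 7 + 6 + 4) / 5 = 22/5 = 4.4
  mean(V) = (3 + 3 + 6 + 3 + 4) / 5 = 19/5 = 3.8
  mean(W) = (4 + 3 + 8 + 8 + 2) / 5 = 25/5 = 5

Step 2 — sample variances and covariances s[i,j] = (1/(n-1)) · Σ_k (x_{k,i} - mean_i) · (x_{k,j} - mean_j), with n-1 = 4:
  s[U,U] = ((-3.4)·(-3.4) + (-0.4)·(-0.4) + (2.6)·(2.6) + (1.6)·(1.6) + (-0.4)·(-0.4)) / 4 = 21.2/4 = 5.3
  s[U,V] = ((-3.4)·(-0.8) + (-0.4)·(-0.8) + (2.6)·(2.2) + (1.6)·(-0.8) + (-0.4)·(0.2)) / 4 = 7.4/4 = 1.85
  s[U,W] = ((-3.4)·(-1) + (-0.4)·(-2) + (2.6)·(3) + (1.6)·(3) + (-0.4)·(-3)) / 4 = 18/4 = 4.5
  s[V,V] = ((-0.8)·(-0.8) + (-0.8)·(-0.8) + (2.2)·(2.2) + (-0.8)·(-0.8) + (0.2)·(0.2)) / 4 = 6.8/4 = 1.7
  s[V,W] = ((-0.8)·(-1) + (-0.8)·(-2) + (2.2)·(3) + (-0.8)·(3) + (0.2)·(-3)) / 4 = 6/4 = 1.5
  s[W,W] = ((-1)·(-1) + (-2)·(-2) + (3)·(3) + (3)·(3) + (-3)·(-3)) / 4 = 32/4 = 8
  Sample standard deviations s_i = √(s[i,i]):
  s(U) = √(5.3) = 2.3022
  s(V) = √(1.7) = 1.3038
  s(W) = √(8) = 2.8284

Step 3 — r_{ij} = s_{ij} / (s_i · s_j):
  r[U,U] = 1 (diagonal).
  r[U,V] = 1.85 / (2.3022 · 1.3038) = 1.85 / 3.0017 = 0.6163
  r[U,W] = 4.5 / (2.3022 · 2.8284) = 4.5 / 6.5115 = 0.6911
  r[V,V] = 1 (diagonal).
  r[V,W] = 1.5 / (1.3038 · 2.8284) = 1.5 / 3.6878 = 0.4067
  r[W,W] = 1 (diagonal).

R is symmetric with unit diagonal. Assembling:

R = [[1, 0.6163, 0.6911],
 [0.6163, 1, 0.4067],
 [0.6911, 0.4067, 1]]


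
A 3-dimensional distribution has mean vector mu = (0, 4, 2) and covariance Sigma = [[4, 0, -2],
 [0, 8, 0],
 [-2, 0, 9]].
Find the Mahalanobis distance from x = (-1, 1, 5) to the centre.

Step 1 — centre the observation: (x - mu) = (-1, -3, 3).

Step 2 — invert Sigma (cofactor / det for 3×3, or solve directly):
  Sigma^{-1} = [[0.2812, 0, 0.0625],
 [0, 0.125, 0],
 [0.0625, 0, 0.125]].

Step 3 — form the quadratic (x - mu)^T · Sigma^{-1} · (x - mu):
  Sigma^{-1} · (x - mu) = (-0.0938, -0.375, 0.3125).
  (x - mu)^T · [Sigma^{-1} · (x - mu)] = (-1)·(-0.0938) + (-3)·(-0.375) + (3)·(0.3125) = 2.1562.

Step 4 — take square root: d = √(2.1562) ≈ 1.4684.

d(x, mu) = √(2.1562) ≈ 1.4684


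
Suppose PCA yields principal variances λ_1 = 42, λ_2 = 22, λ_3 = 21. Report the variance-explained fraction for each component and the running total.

Step 1 — total variance = trace(Sigma) = Σ λ_i = 42 + 22 + 21 = 85.

Step 2 — fraction explained by component i = λ_i / Σ λ:
  PC1: 42/85 = 0.4941
  PC2: 22/85 = 0.2588
  PC3: 21/85 = 0.2471

Step 3 — cumulative fraction after k components = (λ_1 + ... + λ_k) / Σ λ:
  k = 1: 42/85 = 0.4941
  k = 2: (42 + 22)/85 = 64/85 = 0.7529
  k = 3: (42 + 22 + 21)/85 = 85/85 = 1

Summary (fraction, with percent):

explained: PC1 0.4941 (49.41%), PC2 0.2588 (25.88%), PC3 0.2471 (24.71%);  cumulative: 0.4941, 0.7529, 1


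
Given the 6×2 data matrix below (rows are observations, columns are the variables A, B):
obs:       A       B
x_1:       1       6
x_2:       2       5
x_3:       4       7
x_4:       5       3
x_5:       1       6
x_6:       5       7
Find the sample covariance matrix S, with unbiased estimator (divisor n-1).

Step 1 — column means:
  mean(A) = (1 + 2 + 4 + 5 + 1 + 5) / 6 = 18/6 = 3
  mean(B) = (6 + 5 + 7 + 3 + 6 + 7) / 6 = 34/6 = 5.6667

Step 2 — sample covariance S[i,j] = (1/(n-1)) · Σ_k (x_{k,i} - mean_i) · (x_{k,j} - mean_j), with n-1 = 5.
  S[A,A] = ((-2)·(-2) + (-1)·(-1) + (1)·(1) + (2)·(2) + (-2)·(-2) + (2)·(2)) / 5 = 18/5 = 3.6
  S[A,B] = ((-2)·(0.3333) + (-1)·(-0.6667) + (1)·(1.3333) + (2)·(-2.6667) + (-2)·(0.3333) + (2)·(1.3333)) / 5 = -2/5 = -0.4
  S[B,B] = ((0.3333)·(0.3333) + (-0.6667)·(-0.6667) + (1.3333)·(1.3333) + (-2.6667)·(-2.6667) + (0.3333)·(0.3333) + (1.3333)·(1.3333)) / 5 = 11.3333/5 = 2.2667

S is symmetric (S[j,i] = S[i,j]). Assembling:

S = [[3.6, -0.4],
 [-0.4, 2.2667]]


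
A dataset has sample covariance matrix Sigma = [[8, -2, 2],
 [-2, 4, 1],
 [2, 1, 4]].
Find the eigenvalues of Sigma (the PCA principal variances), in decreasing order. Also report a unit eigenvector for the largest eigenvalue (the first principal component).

Step 1 — characteristic polynomial p(λ) = det(λI - Sigma) = λ³ - tr·λ² + c_1·λ - det, where tr = trace, c_1 = sum of the principal 2×2 minors, det = det(Sigma):
  tr = 8 + 4 + 4 = 16,
  c_1 = (8·4 - (-2)²) + (8·4 - (2)²) + (4·4 - (1)²) = 28 + 28 + 15 = 71,
  det = 8·(4·4 - (1)²) - (-2)·((-2)·4 - (1)·(2)) + (2)·((-2)·(1) - 4·(2)) = 8·(15) - (-2)·(-10) + (2)·(-10) = 80.
  So p(λ) = λ³ - 16λ² + 71λ - 80.
Step 2 — look for an integer root (rational root theorem: any rational root is an integer divisor of 80). Testing λ = 5:
  p(5) = 125 - 400 + 355 - 80 = 0  ✓
  Dividing out (λ - 5): p(λ) = (λ - 5)(λ² - 11λ + 16).
Step 3 — remaining eigenvalues from the quadratic λ² - 11λ + 16 = 0:
  Δ = 11² - 4·16 = 121 - 64 = 57,  λ = (11 ± √57)/2 = (11 ± 7.5498)/2 ≈ 9.2749 or 1.7251.
  Sorted: λ_1 = 9.2749,  λ_2 = 5,  λ_3 = 1.7251  (check: sum = 16 = tr ✓).

Step 4 — unit eigenvector for λ_1 ≈ 9.2749: v spans the null space of (Sigma - λ_1 I), whose rows are
  r_1 = (-1.2749, -2, 2),  r_2 = (-2, -5.2749, 1),  r_3 = (2, 1, -5.2749).
  v is orthogonal to every row, so take v ∝ r_1 × r_2 = ((-2)·(1) - (2)·(-5.2749), (2)·(-2) - (-1.2749)·(1), (-1.2749)·(-5.2749) - (-2)·(-2)) ≈ (8.5498, -2.7251, 2.7251).
  Let u = (8.5498, -2.7251, 2.7251).
  ||u|| = √((8.5498)² + (-2.7251)² + (2.7251)²) = √(87.9518) ≈ 9.3783,  v_1 = u/||u|| ≈ (0.9117, -0.2906, 0.2906) (||v_1|| = 1).

λ_1 = 9.2749,  λ_2 = 5,  λ_3 = 1.7251;  v_1 ≈ (0.9117, -0.2906, 0.2906)


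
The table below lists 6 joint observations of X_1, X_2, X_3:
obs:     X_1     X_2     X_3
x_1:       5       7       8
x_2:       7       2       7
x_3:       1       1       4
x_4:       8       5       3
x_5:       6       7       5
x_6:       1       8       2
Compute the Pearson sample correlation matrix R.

Step 1 — column means:
  mean(X_1) = (5 + 7 + 1 + 8 + 6 + 1) / 6 = 28/6 = 4.6667
  mean(X_2) = (7 + 2 + 1 + 5 + 7 + 8) / 6 = 30/6 = 5
  mean(X_3) = (8 + 7 + 4 + 3 + 5 + 2) / 6 = 29/6 = 4.8333

Step 2 — sample variances and covariances s[i,j] = (1/(n-1)) · Σ_k (x_{k,i} - mean_i) · (x_{k,j} - mean_j), with n-1 = 5:
  s[X_1,X_1] = ((0.3333)·(0.3333) + (2.3333)·(2.3333) + (-3.6667)·(-3.6667) + (3.3333)·(3.3333) + (1.3333)·(1.3333) + (-3.6667)·(-3.6667)) / 5 = 45.3333/5 = 9.0667
  s[X_1,X_2] = ((0.3333)·(2) + (2.3333)·(-3) + (-3.6667)·(-4) + (3.3333)·(0) + (1.3333)·(2) + (-3.6667)·(3)) / 5 = 0/5 = 0
  s[X_1,X_3] = ((0.3333)·(3.1667) + (2.3333)·(2.1667) + (-3.6667)·(-0.8333) + (3.3333)·(-1.8333) + (1.3333)·(0.1667) + (-3.6667)·(-2.8333)) / 5 = 13.6667/5 = 2.7333
  s[X_2,X_2] = ((2)·(2) + (-3)·(-3) + (-4)·(-4) + (0)·(0) + (2)·(2) + (3)·(3)) / 5 = 42/5 = 8.4
  s[X_2,X_3] = ((2)·(3.1667) + (-3)·(2.1667) + (-4)·(-0.8333) + (0)·(-1.8333) + (2)·(0.1667) + (3)·(-2.8333)) / 5 = -5/5 = -1
  s[X_3,X_3] = ((3.1667)·(3.1667) + (2.1667)·(2.1667) + (-0.8333)·(-0.8333) + (-1.8333)·(-1.8333) + (0.1667)·(0.1667) + (-2.8333)·(-2.8333)) / 5 = 26.8333/5 = 5.3667
  Sample standard deviations s_i = √(s[i,i]):
  s(X_1) = √(9.0667) = 3.0111
  s(X_2) = √(8.4) = 2.8983
  s(X_3) = √(5.3667) = 2.3166

Step 3 — r_{ij} = s_{ij} / (s_i · s_j):
  r[X_1,X_1] = 1 (diagonal).
  r[X_1,X_2] = 0 / (3.0111 · 2.8983) = 0 / 8.727 = 0
  r[X_1,X_3] = 2.7333 / (3.0111 · 2.3166) = 2.7333 / 6.9755 = 0.3918
  r[X_2,X_2] = 1 (diagonal).
  r[X_2,X_3] = -1 / (2.8983 · 2.3166) = -1 / 6.7142 = -0.1489
  r[X_3,X_3] = 1 (diagonal).

R is symmetric with unit diagonal. Assembling:

R = [[1, 0, 0.3918],
 [0, 1, -0.1489],
 [0.3918, -0.1489, 1]]


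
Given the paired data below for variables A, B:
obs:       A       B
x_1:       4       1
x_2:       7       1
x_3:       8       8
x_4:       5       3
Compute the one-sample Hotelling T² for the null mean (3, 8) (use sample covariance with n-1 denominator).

Step 1 — sample mean vector:
  mean(A) = (4 + 7 + 8 + 5) / 4 = 24/4 = 6
  mean(B) = (1 + 1 + 8 + 3) / 4 = 13/4 = 3.25
  x̄ = (6, 3.25),  deviation x̄ - mu_0 = (6, 3.25) - (3, 8) = (3, -4.75).

Step 2 — sample covariance matrix, S[i,j] = (1/(n-1)) · Σ_k (x_{k,i} - mean_i) · (x_{k,j} - mean_j), divisor n-1 = 3:
  S[A,A] = ((-2)·(-2) + (1)·(1) + (2)·(2) + (-1)·(-1)) / 3 = 10/3 = 3.3333
  S[A,B] = ((-2)·(-2.25) + (1)·(-2.25) + (2)·(4.75) + (-1)·(-0.25)) / 3 = 12/3 = 4
  S[B,B] = ((-2.25)·(-2.25) + (-2.25)·(-2.25) + (4.75)·(4.75) + (-0.25)·(-0.25)) / 3 = 32.75/3 = 10.9167
  S = [[3.3333, 4],
 [4, 10.9167]].

Step 3 — invert S. det(S) = 3.3333·10.9167 - (4)² = 20.3889.
  S^{-1} = (1/det) · [[d, -b], [-b, a]] = [[0.5354, -0.1962],
 [-0.1962, 0.1635]].

Step 4 — quadratic form (x̄ - mu_0)^T · S^{-1} · (x̄ - mu_0):
  S^{-1} · (x̄ - mu_0) = (2.5381, -1.3651),
  (x̄ - mu_0)^T · [...] = (3)·(2.5381) + (-4.75)·(-1.3651) = 14.0988.

Step 5 — scale by n: T² = 4 · 14.0988 = 56.3951.

T² ≈ 56.3951


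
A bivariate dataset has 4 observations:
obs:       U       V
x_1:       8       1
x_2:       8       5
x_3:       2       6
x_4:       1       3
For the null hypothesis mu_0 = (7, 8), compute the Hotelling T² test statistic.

Step 1 — sample mean vector:
  mean(U) = (8 + 8 + 2 + 1) / 4 = 19/4 = 4.75
  mean(V) = (1 + 5 + 6 + 3) / 4 = 15/4 = 3.75
  x̄ = (4.75, 3.75),  deviation x̄ - mu_0 = (4.75, 3.75) - (7, 8) = (-2.25, -4.25).

Step 2 — sample covariance matrix, S[i,j] = (1/(n-1)) · Σ_k (x_{k,i} - mean_i) · (x_{k,j} - mean_j), divisor n-1 = 3:
  S[U,U] = ((3.25)·(3.25) + (3.25)·(3.25) + (-2.75)·(-2.75) + (-3.75)·(-3.75)) / 3 = 42.75/3 = 14.25
  S[U,V] = ((3.25)·(-2.75) + (3.25)·(1.25) + (-2.75)·(2.25) + (-3.75)·(-0.75)) / 3 = -8.25/3 = -2.75
  S[V,V] = ((-2.75)·(-2.75) + (1.25)·(1.25) + (2.25)·(2.25) + (-0.75)·(-0.75)) / 3 = 14.75/3 = 4.9167
  S = [[14.25, -2.75],
 [-2.75, 4.9167]].

Step 3 — invert S. det(S) = 14.25·4.9167 - (-2.75)² = 62.5.
  S^{-1} = (1/det) · [[d, -b], [-b, a]] = [[0.0787, 0.044],
 [0.044, 0.228]].

Step 4 — quadratic form (x̄ - mu_0)^T · S^{-1} · (x̄ - mu_0):
  S^{-1} · (x̄ - mu_0) = (-0.364, -1.068),
  (x̄ - mu_0)^T · [...] = (-2.25)·(-0.364) + (-4.25)·(-1.068) = 5.358.

Step 5 — scale by n: T² = 4 · 5.358 = 21.432.

T² ≈ 21.432


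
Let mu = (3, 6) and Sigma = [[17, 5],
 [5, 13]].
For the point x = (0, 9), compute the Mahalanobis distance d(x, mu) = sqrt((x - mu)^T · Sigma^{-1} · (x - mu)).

Step 1 — centre the observation: (x - mu) = (-3, 3).

Step 2 — invert Sigma. det(Sigma) = 17·13 - (5)² = 196.
  Sigma^{-1} = (1/det) · [[d, -b], [-b, a]] = [[0.0663, -0.0255],
 [-0.0255, 0.0867]].

Step 3 — form the quadratic (x - mu)^T · Sigma^{-1} · (x - mu):
  Sigma^{-1} · (x - mu) = (-0.2755, 0.3367).
  (x - mu)^T · [Sigma^{-1} · (x - mu)] = (-3)·(-0.2755) + (3)·(0.3367) = 1.8367.

Step 4 — take square root: d = √(1.8367) ≈ 1.3553.

d(x, mu) = √(1.8367) ≈ 1.3553


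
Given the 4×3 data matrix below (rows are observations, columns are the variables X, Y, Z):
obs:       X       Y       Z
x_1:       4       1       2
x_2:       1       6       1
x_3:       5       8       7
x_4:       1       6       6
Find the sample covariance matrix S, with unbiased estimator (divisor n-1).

Step 1 — column means:
  mean(X) = (4 + 1 + 5 + 1) / 4 = 11/4 = 2.75
  mean(Y) = (1 + 6 + 8 + 6) / 4 = 21/4 = 5.25
  mean(Z) = (2 + 1 + 7 + 6) / 4 = 16/4 = 4

Step 2 — sample covariance S[i,j] = (1/(n-1)) · Σ_k (x_{k,i} - mean_i) · (x_{k,j} - mean_j), with n-1 = 3.
  S[X,X] = ((1.25)·(1.25) + (-1.75)·(-1.75) + (2.25)·(2.25) + (-1.75)·(-1.75)) / 3 = 12.75/3 = 4.25
  S[X,Y] = ((1.25)·(-4.25) + (-1.75)·(0.75) + (2.25)·(2.75) + (-1.75)·(0.75)) / 3 = -1.75/3 = -0.5833
  S[X,Z] = ((1.25)·(-2) + (-1.75)·(-3) + (2.25)·(3) + (-1.75)·(2)) / 3 = 6/3 = 2
  S[Y,Y] = ((-4.25)·(-4.25) + (0.75)·(0.75) + (2.75)·(2.75) + (0.75)·(0.75)) / 3 = 26.75/3 = 8.9167
  S[Y,Z] = ((-4.25)·(-2) + (0.75)·(-3) + (2.75)·(3) + (0.75)·(2)) / 3 = 16/3 = 5.3333
  S[Z,Z] = ((-2)·(-2) + (-3)·(-3) + (3)·(3) + (2)·(2)) / 3 = 26/3 = 8.6667

S is symmetric (S[j,i] = S[i,j]). Assembling:

S = [[4.25, -0.5833, 2],
 [-0.5833, 8.9167, 5.3333],
 [2, 5.3333, 8.6667]]


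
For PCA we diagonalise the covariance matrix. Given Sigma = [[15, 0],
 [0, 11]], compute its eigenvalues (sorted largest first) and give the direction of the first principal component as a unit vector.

Step 1 — characteristic polynomial of 2×2 Sigma:
  det(Sigma - λI) = λ² - trace · λ + det = 0.
  trace = 15 + 11 = 26, det = 15·11 - (0)² = 165.
Step 2 — discriminant:
  Δ = trace² - 4·det = 676 - 660 = 16.
Step 3 — eigenvalues:
  λ = (trace ± √Δ)/2 = (26 ± 4)/2,
  λ_1 = 15,  λ_2 = 11.

Step 4 — unit eigenvector for λ_1: Sigma is diagonal, so its eigenvectors are the coordinate axes. λ_1 = 15 is the diagonal entry on the first coordinate axis, hence
  v_1 = (1, 0) (||v_1|| = 1).

λ_1 = 15,  λ_2 = 11;  v_1 ≈ (1, 0)


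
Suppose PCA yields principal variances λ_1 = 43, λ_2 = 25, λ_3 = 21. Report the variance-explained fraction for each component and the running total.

Step 1 — total variance = trace(Sigma) = Σ λ_i = 43 + 25 + 21 = 89.

Step 2 — fraction explained by component i = λ_i / Σ λ:
  PC1: 43/89 = 0.4831
  PC2: 25/89 = 0.2809
  PC3: 21/89 = 0.236

Step 3 — cumulative fraction after k components = (λ_1 + ... + λ_k) / Σ λ:
  k = 1: 43/89 = 0.4831
  k = 2: (43 + 25)/89 = 68/89 = 0.764
  k = 3: (43 + 25 + 21)/89 = 89/89 = 1

Summary (fraction, with percent):

explained: PC1 0.4831 (48.31%), PC2 0.2809 (28.09%), PC3 0.236 (23.6%);  cumulative: 0.4831, 0.764, 1


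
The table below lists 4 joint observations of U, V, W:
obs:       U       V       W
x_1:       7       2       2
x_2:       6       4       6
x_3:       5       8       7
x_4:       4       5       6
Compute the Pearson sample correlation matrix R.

Step 1 — column means:
  mean(U) = (7 + 6 + 5 + 4) / 4 = 22/4 = 5.5
  mean(V) = (2 + 4 + 8 + 5) / 4 = 19/4 = 4.75
  mean(W) = (2 + 6 + 7 + 6) / 4 = 21/4 = 5.25

Step 2 — sample variances and covariances s[i,j] = (1/(n-1)) · Σ_k (x_{k,i} - mean_i) · (x_{k,j} - mean_j), with n-1 = 3:
  s[U,U] = ((1.5)·(1.5) + (0.5)·(0.5) + (-0.5)·(-0.5) + (-1.5)·(-1.5)) / 3 = 5/3 = 1.6667
  s[U,V] = ((1.5)·(-2.75) + (0.5)·(-0.75) + (-0.5)·(3.25) + (-1.5)·(0.25)) / 3 = -6.5/3 = -2.1667
  s[U,W] = ((1.5)·(-3.25) + (0.5)·(0.75) + (-0.5)·(1.75) + (-1.5)·(0.75)) / 3 = -6.5/3 = -2.1667
  s[V,V] = ((-2.75)·(-2.75) + (-0.75)·(-0.75) + (3.25)·(3.25) + (0.25)·(0.25)) / 3 = 18.75/3 = 6.25
  s[V,W] = ((-2.75)·(-3.25) + (-0.75)·(0.75) + (3.25)·(1.75) + (0.25)·(0.75)) / 3 = 14.25/3 = 4.75
  s[W,W] = ((-3.25)·(-3.25) + (0.75)·(0.75) + (1.75)·(1.75) + (0.75)·(0.75)) / 3 = 14.75/3 = 4.9167
  Sample standard deviations s_i = √(s[i,i]):
  s(U) = √(1.6667) = 1.291
  s(V) = √(6.25) = 2.5
  s(W) = √(4.9167) = 2.2174

Step 3 — r_{ij} = s_{ij} / (s_i · s_j):
  r[U,U] = 1 (diagonal).
  r[U,V] = -2.1667 / (1.291 · 2.5) = -2.1667 / 3.2275 = -0.6713
  r[U,W] = -2.1667 / (1.291 · 2.2174) = -2.1667 / 2.8626 = -0.7569
  r[V,V] = 1 (diagonal).
  r[V,W] = 4.75 / (2.5 · 2.2174) = 4.75 / 5.5434 = 0.8569
  r[W,W] = 1 (diagonal).

R is symmetric with unit diagonal. Assembling:

R = [[1, -0.6713, -0.7569],
 [-0.6713, 1, 0.8569],
 [-0.7569, 0.8569, 1]]


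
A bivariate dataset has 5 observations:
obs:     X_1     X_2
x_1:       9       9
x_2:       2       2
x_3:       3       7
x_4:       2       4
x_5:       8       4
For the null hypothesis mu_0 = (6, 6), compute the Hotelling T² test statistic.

Step 1 — sample mean vector:
  mean(X_1) = (9 + 2 + 3 + 2 + 8) / 5 = 24/5 = 4.8
  mean(X_2) = (9 + 2 + 7 + 4 + 4) / 5 = 26/5 = 5.2
  x̄ = (4.8, 5.2),  deviation x̄ - mu_0 = (4.8, 5.2) - (6, 6) = (-1.2, -0.8).

Step 2 — sample covariance matrix, S[i,j] = (1/(n-1)) · Σ_k (x_{k,i} - mean_i) · (x_{k,j} - mean_j), divisor n-1 = 4:
  S[X_1,X_1] = ((4.2)·(4.2) + (-2.8)·(-2.8) + (-1.8)·(-1.8) + (-2.8)·(-2.8) + (3.2)·(3.2)) / 4 = 46.8/4 = 11.7
  S[X_1,X_2] = ((4.2)·(3.8) + (-2.8)·(-3.2) + (-1.8)·(1.8) + (-2.8)·(-1.2) + (3.2)·(-1.2)) / 4 = 21.2/4 = 5.3
  S[X_2,X_2] = ((3.8)·(3.8) + (-3.2)·(-3.2) + (1.8)·(1.8) + (-1.2)·(-1.2) + (-1.2)·(-1.2)) / 4 = 30.8/4 = 7.7
  S = [[11.7, 5.3],
 [5.3, 7.7]].

Step 3 — invert S. det(S) = 11.7·7.7 - (5.3)² = 62.
  S^{-1} = (1/det) · [[d, -b], [-b, a]] = [[0.1242, -0.0855],
 [-0.0855, 0.1887]].

Step 4 — quadratic form (x̄ - mu_0)^T · S^{-1} · (x̄ - mu_0):
  S^{-1} · (x̄ - mu_0) = (-0.0806, -0.0484),
  (x̄ - mu_0)^T · [...] = (-1.2)·(-0.0806) + (-0.8)·(-0.0484) = 0.1355.

Step 5 — scale by n: T² = 5 · 0.1355 = 0.6774.

T² ≈ 0.6774


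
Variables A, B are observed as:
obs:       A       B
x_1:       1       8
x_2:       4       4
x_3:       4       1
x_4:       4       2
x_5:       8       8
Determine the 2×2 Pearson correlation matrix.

Step 1 — column means:
  mean(A) = (1 + 4 + 4 + 4 + 8) / 5 = 21/5 = 4.2
  mean(B) = (8 + 4 + 1 + 2 + 8) / 5 = 23/5 = 4.6

Step 2 — sample variances and covariances s[i,j] = (1/(n-1)) · Σ_k (x_{k,i} - mean_i) · (x_{k,j} - mean_j), with n-1 = 4:
  s[A,A] = ((-3.2)·(-3.2) + (-0.2)·(-0.2) + (-0.2)·(-0.2) + (-0.2)·(-0.2) + (3.8)·(3.8)) / 4 = 24.8/4 = 6.2
  s[A,B] = ((-3.2)·(3.4) + (-0.2)·(-0.6) + (-0.2)·(-3.6) + (-0.2)·(-2.6) + (3.8)·(3.4)) / 4 = 3.4/4 = 0.85
  s[B,B] = ((3.4)·(3.4) + (-0.6)·(-0.6) + (-3.6)·(-3.6) + (-2.6)·(-2.6) + (3.4)·(3.4)) / 4 = 43.2/4 = 10.8
  Sample standard deviations s_i = √(s[i,i]):
  s(A) = √(6.2) = 2.49
  s(B) = √(10.8) = 3.2863

Step 3 — r_{ij} = s_{ij} / (s_i · s_j):
  r[A,A] = 1 (diagonal).
  r[A,B] = 0.85 / (2.49 · 3.2863) = 0.85 / 8.1829 = 0.1039
  r[B,B] = 1 (diagonal).

R is symmetric with unit diagonal. Assembling:

R = [[1, 0.1039],
 [0.1039, 1]]


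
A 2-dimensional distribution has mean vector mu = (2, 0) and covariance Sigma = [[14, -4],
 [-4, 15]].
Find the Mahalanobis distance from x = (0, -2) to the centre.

Step 1 — centre the observation: (x - mu) = (-2, -2).

Step 2 — invert Sigma. det(Sigma) = 14·15 - (-4)² = 194.
  Sigma^{-1} = (1/det) · [[d, -b], [-b, a]] = [[0.0773, 0.0206],
 [0.0206, 0.0722]].

Step 3 — form the quadratic (x - mu)^T · Sigma^{-1} · (x - mu):
  Sigma^{-1} · (x - mu) = (-0.1959, -0.1856).
  (x - mu)^T · [Sigma^{-1} · (x - mu)] = (-2)·(-0.1959) + (-2)·(-0.1856) = 0.7629.

Step 4 — take square root: d = √(0.7629) ≈ 0.8734.

d(x, mu) = √(0.7629) ≈ 0.8734


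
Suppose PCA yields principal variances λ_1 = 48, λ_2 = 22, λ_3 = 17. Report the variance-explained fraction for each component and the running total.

Step 1 — total variance = trace(Sigma) = Σ λ_i = 48 + 22 + 17 = 87.

Step 2 — fraction explained by component i = λ_i / Σ λ:
  PC1: 48/87 = 0.5517
  PC2: 22/87 = 0.2529
  PC3: 17/87 = 0.1954

Step 3 — cumulative fraction after k components = (λ_1 + ... + λ_k) / Σ λ:
  k = 1: 48/87 = 0.5517
  k = 2: (48 + 22)/87 = 70/87 = 0.8046
  k = 3: (48 + 22 + 17)/87 = 87/87 = 1

Summary (fraction, with percent):

explained: PC1 0.5517 (55.17%), PC2 0.2529 (25.29%), PC3 0.1954 (19.54%);  cumulative: 0.5517, 0.8046, 1


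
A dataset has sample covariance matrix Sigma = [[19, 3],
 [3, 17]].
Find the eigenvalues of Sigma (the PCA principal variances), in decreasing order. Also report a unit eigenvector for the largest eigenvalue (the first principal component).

Step 1 — characteristic polynomial of 2×2 Sigma:
  det(Sigma - λI) = λ² - trace · λ + det = 0.
  trace = 19 + 17 = 36, det = 19·17 - (3)² = 314.
Step 2 — discriminant:
  Δ = trace² - 4·det = 1296 - 1256 = 40.
Step 3 — eigenvalues:
  λ = (trace ± √Δ)/2 = (36 ± 6.3246)/2,
  λ_1 = 21.1623,  λ_2 = 14.8377.

Step 4 — unit eigenvector for λ_1: solve (Sigma - λ_1 I)v = 0. First row:
  (19 - 21.1623)·v_x + (3)·v_y = 0, i.e. (-2.1623)·v_x + (3)·v_y = 0,
  so v ∝ (b, λ_1 - a) = (3, 2.1623) = u.
  ||u|| = √((3)² + (2.1623)²) = √(13.6754) ≈ 3.698,
  v_1 = u/||u|| ≈ (0.8112, 0.5847) (||v_1|| = 1).

λ_1 = 21.1623,  λ_2 = 14.8377;  v_1 ≈ (0.8112, 0.5847)


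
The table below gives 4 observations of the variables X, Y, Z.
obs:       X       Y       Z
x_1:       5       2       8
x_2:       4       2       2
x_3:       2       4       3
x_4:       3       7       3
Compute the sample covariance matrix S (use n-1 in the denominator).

Step 1 — column means:
  mean(X) = (5 + 4 + 2 + 3) / 4 = 14/4 = 3.5
  mean(Y) = (2 + 2 + 4 + 7) / 4 = 15/4 = 3.75
  mean(Z) = (8 + 2 + 3 + 3) / 4 = 16/4 = 4

Step 2 — sample covariance S[i,j] = (1/(n-1)) · Σ_k (x_{k,i} - mean_i) · (x_{k,j} - mean_j), with n-1 = 3.
  S[X,X] = ((1.5)·(1.5) + (0.5)·(0.5) + (-1.5)·(-1.5) + (-0.5)·(-0.5)) / 3 = 5/3 = 1.6667
  S[X,Y] = ((1.5)·(-1.75) + (0.5)·(-1.75) + (-1.5)·(0.25) + (-0.5)·(3.25)) / 3 = -5.5/3 = -1.8333
  S[X,Z] = ((1.5)·(4) + (0.5)·(-2) + (-1.5)·(-1) + (-0.5)·(-1)) / 3 = 7/3 = 2.3333
  S[Y,Y] = ((-1.75)·(-1.75) + (-1.75)·(-1.75) + (0.25)·(0.25) + (3.25)·(3.25)) / 3 = 16.75/3 = 5.5833
  S[Y,Z] = ((-1.75)·(4) + (-1.75)·(-2) + (0.25)·(-1) + (3.25)·(-1)) / 3 = -7/3 = -2.3333
  S[Z,Z] = ((4)·(4) + (-2)·(-2) + (-1)·(-1) + (-1)·(-1)) / 3 = 22/3 = 7.3333

S is symmetric (S[j,i] = S[i,j]). Assembling:

S = [[1.6667, -1.8333, 2.3333],
 [-1.8333, 5.5833, -2.3333],
 [2.3333, -2.3333, 7.3333]]


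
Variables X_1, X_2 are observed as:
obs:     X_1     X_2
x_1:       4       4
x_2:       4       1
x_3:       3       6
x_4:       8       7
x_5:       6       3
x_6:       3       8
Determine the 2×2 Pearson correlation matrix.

Step 1 — column means:
  mean(X_1) = (4 + 4 + 3 + 8 + 6 + 3) / 6 = 28/6 = 4.6667
  mean(X_2) = (4 + 1 + 6 + 7 + 3 + 8) / 6 = 29/6 = 4.8333

Step 2 — sample variances and covariances s[i,j] = (1/(n-1)) · Σ_k (x_{k,i} - mean_i) · (x_{k,j} - mean_j), with n-1 = 5:
  s[X_1,X_1] = ((-0.6667)·(-0.6667) + (-0.6667)·(-0.6667) + (-1.6667)·(-1.6667) + (3.3333)·(3.3333) + (1.3333)·(1.3333) + (-1.6667)·(-1.6667)) / 5 = 19.3333/5 = 3.8667
  s[X_1,X_2] = ((-0.6667)·(-0.8333) + (-0.6667)·(-3.8333) + (-1.6667)·(1.1667) + (3.3333)·(2.1667) + (1.3333)·(-1.8333) + (-1.6667)·(3.1667)) / 5 = 0.6667/5 = 0.1333
  s[X_2,X_2] = ((-0.8333)·(-0.8333) + (-3.8333)·(-3.8333) + (1.1667)·(1.1667) + (2.1667)·(2.1667) + (-1.8333)·(-1.8333) + (3.1667)·(3.1667)) / 5 = 34.8333/5 = 6.9667
  Sample standard deviations s_i = √(s[i,i]):
  s(X_1) = √(3.8667) = 1.9664
  s(X_2) = √(6.9667) = 2.6394

Step 3 — r_{ij} = s_{ij} / (s_i · s_j):
  r[X_1,X_1] = 1 (diagonal).
  r[X_1,X_2] = 0.1333 / (1.9664 · 2.6394) = 0.1333 / 5.1902 = 0.0257
  r[X_2,X_2] = 1 (diagonal).

R is symmetric with unit diagonal. Assembling:

R = [[1, 0.0257],
 [0.0257, 1]]


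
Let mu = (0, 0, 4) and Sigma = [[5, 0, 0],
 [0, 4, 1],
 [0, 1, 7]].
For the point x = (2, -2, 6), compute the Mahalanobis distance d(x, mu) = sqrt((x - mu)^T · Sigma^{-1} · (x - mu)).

Step 1 — centre the observation: (x - mu) = (2, -2, 2).

Step 2 — invert Sigma (cofactor / det for 3×3, or solve directly):
  Sigma^{-1} = [[0.2, 0, 0],
 [0, 0.2593, -0.037],
 [0, -0.037, 0.1481]].

Step 3 — form the quadratic (x - mu)^T · Sigma^{-1} · (x - mu):
  Sigma^{-1} · (x - mu) = (0.4, -0.5926, 0.3704).
  (x - mu)^T · [Sigma^{-1} · (x - mu)] = (2)·(0.4) + (-2)·(-0.5926) + (2)·(0.3704) = 2.7259.

Step 4 — take square root: d = √(2.7259) ≈ 1.651.

d(x, mu) = √(2.7259) ≈ 1.651


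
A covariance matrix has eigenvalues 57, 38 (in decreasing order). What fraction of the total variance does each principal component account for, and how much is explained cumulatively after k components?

Step 1 — total variance = trace(Sigma) = Σ λ_i = 57 + 38 = 95.

Step 2 — fraction explained by component i = λ_i / Σ λ:
  PC1: 57/95 = 0.6
  PC2: 38/95 = 0.4

Step 3 — cumulative fraction after k components = (λ_1 + ... + λ_k) / Σ λ:
  k = 1: 57/95 = 0.6
  k = 2: (57 + 38)/95 = 95/95 = 1

Summary (fraction, with percent):

explained: PC1 0.6 (60%), PC2 0.4 (40%);  cumulative: 0.6, 1


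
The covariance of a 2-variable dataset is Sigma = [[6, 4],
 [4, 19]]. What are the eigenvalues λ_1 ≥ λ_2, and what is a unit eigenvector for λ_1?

Step 1 — characteristic polynomial of 2×2 Sigma:
  det(Sigma - λI) = λ² - trace · λ + det = 0.
  trace = 6 + 19 = 25, det = 6·19 - (4)² = 98.
Step 2 — discriminant:
  Δ = trace² - 4·det = 625 - 392 = 233.
Step 3 — eigenvalues:
  λ = (trace ± √Δ)/2 = (25 ± 15.2643)/2,
  λ_1 = 20.1322,  λ_2 = 4.8678.

Step 4 — unit eigenvector for λ_1: solve (Sigma - λ_1 I)v = 0. First row:
  (6 - 20.1322)·v_x + (4)·v_y = 0, i.e. (-14.1322)·v_x + (4)·v_y = 0,
  so v ∝ (b, λ_1 - a) = (4, 14.1322) = u.
  ||u|| = √((4)² + (14.1322)²) = √(215.7182) ≈ 14.6873,
  v_1 = u/||u|| ≈ (0.2723, 0.9622) (||v_1|| = 1).

λ_1 = 20.1322,  λ_2 = 4.8678;  v_1 ≈ (0.2723, 0.9622)


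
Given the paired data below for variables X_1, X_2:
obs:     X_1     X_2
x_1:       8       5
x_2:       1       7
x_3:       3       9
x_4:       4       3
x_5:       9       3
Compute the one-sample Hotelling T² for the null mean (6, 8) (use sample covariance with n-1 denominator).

Step 1 — sample mean vector:
  mean(X_1) = (8 + 1 + 3 + 4 + 9) / 5 = 25/5 = 5
  mean(X_2) = (5 + 7 + 9 + 3 + 3) / 5 = 27/5 = 5.4
  x̄ = (5, 5.4),  deviation x̄ - mu_0 = (5, 5.4) - (6, 8) = (-1, -2.6).

Step 2 — sample covariance matrix, S[i,j] = (1/(n-1)) · Σ_k (x_{k,i} - mean_i) · (x_{k,j} - mean_j), divisor n-1 = 4:
  S[X_1,X_1] = ((3)·(3) + (-4)·(-4) + (-2)·(-2) + (-1)·(-1) + (4)·(4)) / 4 = 46/4 = 11.5
  S[X_1,X_2] = ((3)·(-0.4) + (-4)·(1.6) + (-2)·(3.6) + (-1)·(-2.4) + (4)·(-2.4)) / 4 = -22/4 = -5.5
  S[X_2,X_2] = ((-0.4)·(-0.4) + (1.6)·(1.6) + (3.6)·(3.6) + (-2.4)·(-2.4) + (-2.4)·(-2.4)) / 4 = 27.2/4 = 6.8
  S = [[11.5, -5.5],
 [-5.5, 6.8]].

Step 3 — invert S. det(S) = 11.5·6.8 - (-5.5)² = 47.95.
  S^{-1} = (1/det) · [[d, -b], [-b, a]] = [[0.1418, 0.1147],
 [0.1147, 0.2398]].

Step 4 — quadratic form (x̄ - mu_0)^T · S^{-1} · (x̄ - mu_0):
  S^{-1} · (x̄ - mu_0) = (-0.44, -0.7383),
  (x̄ - mu_0)^T · [...] = (-1)·(-0.44) + (-2.6)·(-0.7383) = 2.3595.

Step 5 — scale by n: T² = 5 · 2.3595 = 11.7977.

T² ≈ 11.7977
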